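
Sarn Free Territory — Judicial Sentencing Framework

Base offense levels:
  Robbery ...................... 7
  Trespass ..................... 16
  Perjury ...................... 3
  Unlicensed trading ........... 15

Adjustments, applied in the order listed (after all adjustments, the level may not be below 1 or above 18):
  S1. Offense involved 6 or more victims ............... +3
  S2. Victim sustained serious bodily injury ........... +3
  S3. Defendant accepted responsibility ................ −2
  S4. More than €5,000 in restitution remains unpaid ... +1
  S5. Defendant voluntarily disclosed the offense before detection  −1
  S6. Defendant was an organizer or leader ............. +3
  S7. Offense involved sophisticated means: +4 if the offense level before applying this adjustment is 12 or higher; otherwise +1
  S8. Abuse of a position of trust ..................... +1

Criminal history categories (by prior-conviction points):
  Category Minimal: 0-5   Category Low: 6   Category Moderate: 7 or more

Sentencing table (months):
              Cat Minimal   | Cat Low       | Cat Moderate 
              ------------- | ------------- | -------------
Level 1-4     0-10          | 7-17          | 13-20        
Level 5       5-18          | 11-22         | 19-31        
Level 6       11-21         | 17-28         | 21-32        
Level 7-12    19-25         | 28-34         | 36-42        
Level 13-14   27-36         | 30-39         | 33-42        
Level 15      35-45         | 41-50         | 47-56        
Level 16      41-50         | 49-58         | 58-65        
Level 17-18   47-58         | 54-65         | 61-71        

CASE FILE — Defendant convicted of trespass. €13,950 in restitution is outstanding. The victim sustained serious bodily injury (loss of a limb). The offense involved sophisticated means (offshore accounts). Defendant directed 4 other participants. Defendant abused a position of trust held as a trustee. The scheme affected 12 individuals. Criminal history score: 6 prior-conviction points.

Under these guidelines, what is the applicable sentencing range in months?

54-65 months

Base offense level for trespass: 16.
S1 applies: 16 + 3 = 19.
S2 applies: 19 + 3 = 22.
S4 applies: 22 + 1 = 23.
S5 does not apply.
S6 applies: 23 + 3 = 26.
S7 applies (level before this adjustment is 26 ≥ 12, so +4): 26 + 4 = 30.
S8 applies: 30 + 1 = 31.
Level 31 exceeds the maximum of 18; capped at 18.
Final offense level: 18.
Criminal history: 6 prior points → Category Low (6).
Level 18 falls in the 17-18 band.
Grid: Level 17-18 × Category Low = 54-65 months.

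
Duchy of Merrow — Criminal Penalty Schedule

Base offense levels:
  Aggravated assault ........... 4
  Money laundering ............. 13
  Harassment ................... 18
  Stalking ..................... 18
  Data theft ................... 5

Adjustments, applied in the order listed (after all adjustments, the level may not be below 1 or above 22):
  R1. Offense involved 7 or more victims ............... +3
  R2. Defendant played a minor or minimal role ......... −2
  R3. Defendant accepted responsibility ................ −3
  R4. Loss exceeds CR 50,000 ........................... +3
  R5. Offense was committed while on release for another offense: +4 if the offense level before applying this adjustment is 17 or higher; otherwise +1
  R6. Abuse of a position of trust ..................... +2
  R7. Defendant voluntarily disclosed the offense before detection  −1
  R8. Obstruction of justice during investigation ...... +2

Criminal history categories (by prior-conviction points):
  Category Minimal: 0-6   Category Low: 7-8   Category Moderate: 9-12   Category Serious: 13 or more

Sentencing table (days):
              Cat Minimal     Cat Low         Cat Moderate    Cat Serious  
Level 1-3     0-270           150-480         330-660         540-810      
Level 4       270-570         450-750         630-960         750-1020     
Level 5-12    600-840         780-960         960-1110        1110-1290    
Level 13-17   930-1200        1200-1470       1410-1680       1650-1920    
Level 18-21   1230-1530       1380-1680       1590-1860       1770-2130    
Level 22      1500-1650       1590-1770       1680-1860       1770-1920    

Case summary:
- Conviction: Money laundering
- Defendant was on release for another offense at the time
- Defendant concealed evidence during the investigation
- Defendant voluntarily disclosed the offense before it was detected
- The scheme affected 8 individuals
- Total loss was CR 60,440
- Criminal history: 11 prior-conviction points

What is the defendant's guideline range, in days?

Base offense level for money laundering: 13.
R1 applies: 13 + 3 = 16.
R3 does not apply.
R4 applies: 16 + 3 = 19.
R5 applies (level before this adjustment is 19 ≥ 17, so +4): 19 + 4 = 23.
R6 does not apply.
R7 applies: 23 − 1 = 22.
R8 applies: 22 + 2 = 24.
Level 24 exceeds the maximum of 22; capped at 22.
Final offense level: 22.
Criminal history: 11 prior points → Category Moderate (9-12).
Level 22 falls in the 22 band.
Grid: Level 22 × Category Moderate = 1680-1860 days.

1680-1860 days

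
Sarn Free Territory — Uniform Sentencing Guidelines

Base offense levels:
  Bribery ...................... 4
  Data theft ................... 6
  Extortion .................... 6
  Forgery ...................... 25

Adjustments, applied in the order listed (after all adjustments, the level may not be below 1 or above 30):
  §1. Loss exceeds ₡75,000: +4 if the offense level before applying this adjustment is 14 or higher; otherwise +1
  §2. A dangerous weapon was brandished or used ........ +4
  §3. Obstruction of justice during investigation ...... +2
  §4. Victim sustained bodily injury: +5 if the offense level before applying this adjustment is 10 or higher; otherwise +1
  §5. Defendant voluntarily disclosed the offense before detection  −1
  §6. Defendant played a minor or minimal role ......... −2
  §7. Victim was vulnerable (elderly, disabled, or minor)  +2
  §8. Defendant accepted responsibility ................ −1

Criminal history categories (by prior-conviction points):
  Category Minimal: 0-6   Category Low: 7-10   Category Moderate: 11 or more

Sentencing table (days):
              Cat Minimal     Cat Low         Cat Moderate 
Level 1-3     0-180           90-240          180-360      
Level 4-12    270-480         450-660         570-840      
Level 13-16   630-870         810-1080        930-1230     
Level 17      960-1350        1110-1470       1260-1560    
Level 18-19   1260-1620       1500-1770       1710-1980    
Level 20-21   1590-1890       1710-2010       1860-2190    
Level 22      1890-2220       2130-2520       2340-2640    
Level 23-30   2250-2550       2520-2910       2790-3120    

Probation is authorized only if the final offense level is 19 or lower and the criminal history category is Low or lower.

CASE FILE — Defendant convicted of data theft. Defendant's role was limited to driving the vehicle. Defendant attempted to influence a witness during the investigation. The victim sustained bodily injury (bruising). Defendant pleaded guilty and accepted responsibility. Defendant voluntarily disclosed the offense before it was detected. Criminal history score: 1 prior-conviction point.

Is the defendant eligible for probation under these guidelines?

Base offense level for data theft: 6.
§2 does not apply.
§3 applies: 6 + 2 = 8.
§4 applies (level before this adjustment is 8 < 10, so +1): 8 + 1 = 9.
§5 applies: 9 − 1 = 8.
§6 applies: 8 − 2 = 6.
§7 does not apply.
§8 applies: 6 − 1 = 5.
Final offense level: 5.
Criminal history: 1 prior point → Category Minimal (0-6).
Level 5 falls in the 4-12 band.
Grid: Level 4-12 × Category Minimal = 270-480 days.
Probation check: level 5 ≤ 19 and category Minimal ≤ Low → eligible.

Yes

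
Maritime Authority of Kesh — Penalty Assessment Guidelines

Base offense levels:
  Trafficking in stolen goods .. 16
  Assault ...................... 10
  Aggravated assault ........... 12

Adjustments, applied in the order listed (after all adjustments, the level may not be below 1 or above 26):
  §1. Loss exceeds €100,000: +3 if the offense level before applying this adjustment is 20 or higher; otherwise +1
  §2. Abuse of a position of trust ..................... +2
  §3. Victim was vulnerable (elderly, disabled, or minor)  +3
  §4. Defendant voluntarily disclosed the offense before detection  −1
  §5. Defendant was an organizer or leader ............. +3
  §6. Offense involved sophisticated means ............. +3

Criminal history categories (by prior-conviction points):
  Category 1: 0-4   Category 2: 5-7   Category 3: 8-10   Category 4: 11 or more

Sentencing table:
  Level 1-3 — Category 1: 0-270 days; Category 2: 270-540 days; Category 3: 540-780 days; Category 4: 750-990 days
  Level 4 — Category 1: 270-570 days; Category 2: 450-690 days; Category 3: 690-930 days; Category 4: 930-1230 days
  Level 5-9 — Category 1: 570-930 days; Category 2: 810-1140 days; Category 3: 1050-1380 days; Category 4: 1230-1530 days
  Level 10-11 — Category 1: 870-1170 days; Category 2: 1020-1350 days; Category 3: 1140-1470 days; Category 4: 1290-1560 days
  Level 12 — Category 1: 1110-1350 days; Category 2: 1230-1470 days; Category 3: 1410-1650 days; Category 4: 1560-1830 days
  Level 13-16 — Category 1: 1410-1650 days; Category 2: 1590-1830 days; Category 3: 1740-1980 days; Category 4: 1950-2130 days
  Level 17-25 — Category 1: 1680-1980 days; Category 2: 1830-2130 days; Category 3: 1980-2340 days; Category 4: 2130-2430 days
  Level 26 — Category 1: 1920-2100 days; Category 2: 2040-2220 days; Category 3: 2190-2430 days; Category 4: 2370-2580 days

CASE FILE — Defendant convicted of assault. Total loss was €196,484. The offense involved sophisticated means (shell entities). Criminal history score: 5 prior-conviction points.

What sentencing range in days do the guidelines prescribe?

1590-1830 days

Base offense level for assault: 10.
§1 applies (level before this adjustment is 10 < 20, so +1): 10 + 1 = 11.
§2 does not apply.
§3 does not apply.
§5 does not apply.
§6 applies: 11 + 3 = 14.
Final offense level: 14.
Criminal history: 5 prior points → Category 2 (5-7).
Level 14 falls in the 13-16 band.
Grid: Level 13-16 × Category 2 = 1590-1830 days.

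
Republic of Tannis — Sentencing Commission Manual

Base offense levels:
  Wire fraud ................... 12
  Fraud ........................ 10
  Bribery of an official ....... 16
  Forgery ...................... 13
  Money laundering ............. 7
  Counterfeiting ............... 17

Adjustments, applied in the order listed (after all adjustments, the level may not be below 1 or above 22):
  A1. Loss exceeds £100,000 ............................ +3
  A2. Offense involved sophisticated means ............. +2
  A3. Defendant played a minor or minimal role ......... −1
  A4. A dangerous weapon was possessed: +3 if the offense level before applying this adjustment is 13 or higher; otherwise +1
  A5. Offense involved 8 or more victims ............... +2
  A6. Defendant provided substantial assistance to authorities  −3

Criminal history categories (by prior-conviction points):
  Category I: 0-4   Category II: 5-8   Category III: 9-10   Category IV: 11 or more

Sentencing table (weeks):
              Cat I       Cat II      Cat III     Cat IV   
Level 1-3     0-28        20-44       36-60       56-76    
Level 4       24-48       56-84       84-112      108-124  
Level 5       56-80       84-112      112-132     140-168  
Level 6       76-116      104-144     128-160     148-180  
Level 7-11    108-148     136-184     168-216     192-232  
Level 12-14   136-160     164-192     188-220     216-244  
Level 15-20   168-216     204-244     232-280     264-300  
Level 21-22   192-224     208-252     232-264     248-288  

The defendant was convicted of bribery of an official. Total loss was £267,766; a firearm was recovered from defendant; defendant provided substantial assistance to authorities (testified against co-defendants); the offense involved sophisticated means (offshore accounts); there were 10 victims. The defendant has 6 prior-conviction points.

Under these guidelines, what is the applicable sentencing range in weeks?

208-252 weeks

Base offense level for bribery of an official: 16.
A1 applies: 16 + 3 = 19.
A2 applies: 19 + 2 = 21.
A4 applies (level before this adjustment is 21 ≥ 13, so +3): 21 + 3 = 24.
A5 applies: 24 + 2 = 26.
A6 applies: 26 − 3 = 23.
Level 23 exceeds the maximum of 22; capped at 22.
Final offense level: 22.
Criminal history: 6 prior points → Category II (5-8).
Level 22 falls in the 21-22 band.
Grid: Level 21-22 × Category II = 208-252 weeks.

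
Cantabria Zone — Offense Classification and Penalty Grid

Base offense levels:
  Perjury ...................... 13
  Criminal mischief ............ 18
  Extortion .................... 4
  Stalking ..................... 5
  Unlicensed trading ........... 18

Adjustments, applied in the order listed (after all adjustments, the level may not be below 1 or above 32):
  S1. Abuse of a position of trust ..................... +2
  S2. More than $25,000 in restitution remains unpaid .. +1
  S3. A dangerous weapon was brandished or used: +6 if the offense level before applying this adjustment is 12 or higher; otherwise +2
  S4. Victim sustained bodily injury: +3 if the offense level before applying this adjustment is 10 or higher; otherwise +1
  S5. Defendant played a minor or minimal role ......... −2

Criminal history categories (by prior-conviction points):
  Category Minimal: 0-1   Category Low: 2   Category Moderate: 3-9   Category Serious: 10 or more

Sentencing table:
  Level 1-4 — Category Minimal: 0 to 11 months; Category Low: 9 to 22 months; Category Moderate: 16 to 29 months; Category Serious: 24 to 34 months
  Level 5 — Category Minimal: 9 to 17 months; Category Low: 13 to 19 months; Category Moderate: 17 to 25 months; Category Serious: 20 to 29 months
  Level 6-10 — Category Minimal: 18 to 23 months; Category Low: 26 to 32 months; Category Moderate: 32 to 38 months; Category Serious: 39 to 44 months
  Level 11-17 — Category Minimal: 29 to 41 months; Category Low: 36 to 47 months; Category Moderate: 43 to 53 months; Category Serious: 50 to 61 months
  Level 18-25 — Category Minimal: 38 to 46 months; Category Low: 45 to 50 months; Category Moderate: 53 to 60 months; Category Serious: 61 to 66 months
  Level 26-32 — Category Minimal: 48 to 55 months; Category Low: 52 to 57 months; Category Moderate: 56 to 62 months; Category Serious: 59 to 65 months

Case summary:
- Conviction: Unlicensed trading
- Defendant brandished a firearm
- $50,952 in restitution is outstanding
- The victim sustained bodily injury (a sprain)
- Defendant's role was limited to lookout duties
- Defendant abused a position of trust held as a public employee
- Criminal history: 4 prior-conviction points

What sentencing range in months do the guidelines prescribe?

Base offense level for unlicensed trading: 18.
S1 applies: 18 + 2 = 20.
S2 applies: 20 + 1 = 21.
S3 applies (level before this adjustment is 21 ≥ 12, so +6): 21 + 6 = 27.
S4 applies (level before this adjustment is 27 ≥ 10, so +3): 27 + 3 = 30.
S5 applies: 30 − 2 = 28.
Final offense level: 28.
Criminal history: 4 prior points → Category Moderate (3-9).
Level 28 falls in the 26-32 band.
Grid: Level 26-32 × Category Moderate = 56-62 months.

56-62 months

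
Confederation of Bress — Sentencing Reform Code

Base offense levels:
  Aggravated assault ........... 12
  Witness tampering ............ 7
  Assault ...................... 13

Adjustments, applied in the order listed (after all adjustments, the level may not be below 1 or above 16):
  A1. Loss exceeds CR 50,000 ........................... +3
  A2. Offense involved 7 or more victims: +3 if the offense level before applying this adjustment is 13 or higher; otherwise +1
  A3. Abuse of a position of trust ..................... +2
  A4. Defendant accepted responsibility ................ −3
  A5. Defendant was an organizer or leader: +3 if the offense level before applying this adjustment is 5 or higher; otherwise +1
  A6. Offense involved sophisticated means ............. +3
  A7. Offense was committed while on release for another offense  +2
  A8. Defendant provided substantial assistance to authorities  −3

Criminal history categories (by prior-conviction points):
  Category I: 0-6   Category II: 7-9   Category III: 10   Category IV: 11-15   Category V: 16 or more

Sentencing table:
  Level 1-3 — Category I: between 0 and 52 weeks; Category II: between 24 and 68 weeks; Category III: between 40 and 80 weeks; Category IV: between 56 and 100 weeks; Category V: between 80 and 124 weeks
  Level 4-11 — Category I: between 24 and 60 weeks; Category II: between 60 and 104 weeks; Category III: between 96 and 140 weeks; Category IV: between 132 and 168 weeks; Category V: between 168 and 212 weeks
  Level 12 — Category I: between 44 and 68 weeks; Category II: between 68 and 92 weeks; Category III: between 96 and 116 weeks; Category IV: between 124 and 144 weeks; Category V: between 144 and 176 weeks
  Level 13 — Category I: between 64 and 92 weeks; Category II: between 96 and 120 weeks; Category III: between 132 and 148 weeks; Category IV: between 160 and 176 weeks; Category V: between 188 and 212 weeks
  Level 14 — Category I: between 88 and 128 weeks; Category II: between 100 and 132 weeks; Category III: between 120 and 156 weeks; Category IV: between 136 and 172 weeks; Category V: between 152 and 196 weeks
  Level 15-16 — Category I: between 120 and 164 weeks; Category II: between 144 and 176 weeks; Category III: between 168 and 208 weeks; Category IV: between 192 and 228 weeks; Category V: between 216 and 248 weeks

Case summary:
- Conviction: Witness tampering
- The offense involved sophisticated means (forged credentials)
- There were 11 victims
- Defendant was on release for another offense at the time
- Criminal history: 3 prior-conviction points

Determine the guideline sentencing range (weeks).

64-92 weeks

Base offense level for witness tampering: 7.
A2 applies (level before this adjustment is 7 < 13, so +1): 7 + 1 = 8.
A3 does not apply.
A6 applies: 8 + 3 = 11.
A7 applies: 11 + 2 = 13.
Final offense level: 13.
Criminal history: 3 prior points → Category I (0-6).
Level 13 falls in the 13 band.
Grid: Level 13 × Category I = 64-92 weeks.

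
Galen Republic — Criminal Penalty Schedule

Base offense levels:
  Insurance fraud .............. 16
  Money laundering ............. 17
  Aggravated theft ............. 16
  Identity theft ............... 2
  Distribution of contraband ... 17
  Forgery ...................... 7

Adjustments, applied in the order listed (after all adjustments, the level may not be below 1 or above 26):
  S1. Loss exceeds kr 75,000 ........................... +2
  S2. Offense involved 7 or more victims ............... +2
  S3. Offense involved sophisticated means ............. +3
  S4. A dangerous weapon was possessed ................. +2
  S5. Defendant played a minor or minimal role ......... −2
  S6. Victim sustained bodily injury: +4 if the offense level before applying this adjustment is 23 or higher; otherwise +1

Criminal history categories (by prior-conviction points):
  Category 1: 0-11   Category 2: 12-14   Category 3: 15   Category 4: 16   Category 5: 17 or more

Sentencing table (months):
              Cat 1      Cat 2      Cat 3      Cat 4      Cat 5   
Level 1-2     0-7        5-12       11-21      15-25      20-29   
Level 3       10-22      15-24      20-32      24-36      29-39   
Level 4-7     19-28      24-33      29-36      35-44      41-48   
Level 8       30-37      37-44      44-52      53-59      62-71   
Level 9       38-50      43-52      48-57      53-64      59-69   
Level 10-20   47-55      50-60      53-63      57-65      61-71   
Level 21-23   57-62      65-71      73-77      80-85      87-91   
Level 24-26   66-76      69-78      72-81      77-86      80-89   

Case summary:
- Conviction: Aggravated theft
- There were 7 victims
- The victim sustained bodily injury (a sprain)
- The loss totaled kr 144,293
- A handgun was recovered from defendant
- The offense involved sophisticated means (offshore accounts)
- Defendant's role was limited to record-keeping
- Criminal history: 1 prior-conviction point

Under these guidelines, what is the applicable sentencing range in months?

Base offense level for aggravated theft: 16.
S1 applies: 16 + 2 = 18.
S2 applies: 18 + 2 = 20.
S3 applies: 20 + 3 = 23.
S4 applies: 23 + 2 = 25.
S5 applies: 25 − 2 = 23.
S6 applies (level before this adjustment is 23 ≥ 23, so +4): 23 + 4 = 27.
Level 27 exceeds the maximum of 26; capped at 26.
Final offense level: 26.
Criminal history: 1 prior point → Category 1 (0-11).
Level 26 falls in the 24-26 band.
Grid: Level 24-26 × Category 1 = 66-76 months.

66-76 months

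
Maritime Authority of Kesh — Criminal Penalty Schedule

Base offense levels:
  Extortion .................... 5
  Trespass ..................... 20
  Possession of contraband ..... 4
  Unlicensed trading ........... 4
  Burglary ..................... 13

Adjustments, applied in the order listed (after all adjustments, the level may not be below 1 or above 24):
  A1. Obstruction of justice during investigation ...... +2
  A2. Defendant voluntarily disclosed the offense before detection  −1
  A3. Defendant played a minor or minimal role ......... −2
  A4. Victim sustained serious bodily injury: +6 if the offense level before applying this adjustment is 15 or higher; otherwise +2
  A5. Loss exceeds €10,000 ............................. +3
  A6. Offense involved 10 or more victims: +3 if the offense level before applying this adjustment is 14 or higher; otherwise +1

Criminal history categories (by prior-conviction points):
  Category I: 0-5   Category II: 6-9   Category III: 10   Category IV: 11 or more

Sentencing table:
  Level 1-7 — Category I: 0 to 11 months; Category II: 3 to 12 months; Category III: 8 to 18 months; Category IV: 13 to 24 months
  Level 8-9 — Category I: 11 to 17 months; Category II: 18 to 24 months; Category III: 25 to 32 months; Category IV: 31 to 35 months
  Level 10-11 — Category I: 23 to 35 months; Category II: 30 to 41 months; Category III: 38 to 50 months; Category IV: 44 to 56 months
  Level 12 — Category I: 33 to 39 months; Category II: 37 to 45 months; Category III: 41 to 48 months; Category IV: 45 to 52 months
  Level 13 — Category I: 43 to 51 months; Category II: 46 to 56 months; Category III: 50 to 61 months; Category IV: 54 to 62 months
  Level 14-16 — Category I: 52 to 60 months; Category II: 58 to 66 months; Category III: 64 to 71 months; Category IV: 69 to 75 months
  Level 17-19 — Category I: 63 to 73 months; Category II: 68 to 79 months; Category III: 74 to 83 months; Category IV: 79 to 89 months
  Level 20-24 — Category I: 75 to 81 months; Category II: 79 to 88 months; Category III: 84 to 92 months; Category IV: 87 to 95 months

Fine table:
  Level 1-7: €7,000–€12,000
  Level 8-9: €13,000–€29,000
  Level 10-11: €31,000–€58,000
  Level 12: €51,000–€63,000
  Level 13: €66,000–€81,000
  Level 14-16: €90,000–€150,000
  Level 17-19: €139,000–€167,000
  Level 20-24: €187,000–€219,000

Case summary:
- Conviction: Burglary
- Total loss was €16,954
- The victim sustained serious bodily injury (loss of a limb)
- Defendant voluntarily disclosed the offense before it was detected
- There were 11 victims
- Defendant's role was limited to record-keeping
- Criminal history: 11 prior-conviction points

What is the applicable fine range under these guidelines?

€139,000–€167,000

Base offense level for burglary: 13.
A1 does not apply.
A2 applies: 13 − 1 = 12.
A3 applies: 12 − 2 = 10.
A4 applies (level before this adjustment is 10 < 15, so +2): 10 + 2 = 12.
A5 applies: 12 + 3 = 15.
A6 applies (level before this adjustment is 15 ≥ 14, so +3): 15 + 3 = 18.
Final offense level: 18.
Level 18 falls in the 17-19 band.
Fine table: Level 17-19 → €139,000–€167,000.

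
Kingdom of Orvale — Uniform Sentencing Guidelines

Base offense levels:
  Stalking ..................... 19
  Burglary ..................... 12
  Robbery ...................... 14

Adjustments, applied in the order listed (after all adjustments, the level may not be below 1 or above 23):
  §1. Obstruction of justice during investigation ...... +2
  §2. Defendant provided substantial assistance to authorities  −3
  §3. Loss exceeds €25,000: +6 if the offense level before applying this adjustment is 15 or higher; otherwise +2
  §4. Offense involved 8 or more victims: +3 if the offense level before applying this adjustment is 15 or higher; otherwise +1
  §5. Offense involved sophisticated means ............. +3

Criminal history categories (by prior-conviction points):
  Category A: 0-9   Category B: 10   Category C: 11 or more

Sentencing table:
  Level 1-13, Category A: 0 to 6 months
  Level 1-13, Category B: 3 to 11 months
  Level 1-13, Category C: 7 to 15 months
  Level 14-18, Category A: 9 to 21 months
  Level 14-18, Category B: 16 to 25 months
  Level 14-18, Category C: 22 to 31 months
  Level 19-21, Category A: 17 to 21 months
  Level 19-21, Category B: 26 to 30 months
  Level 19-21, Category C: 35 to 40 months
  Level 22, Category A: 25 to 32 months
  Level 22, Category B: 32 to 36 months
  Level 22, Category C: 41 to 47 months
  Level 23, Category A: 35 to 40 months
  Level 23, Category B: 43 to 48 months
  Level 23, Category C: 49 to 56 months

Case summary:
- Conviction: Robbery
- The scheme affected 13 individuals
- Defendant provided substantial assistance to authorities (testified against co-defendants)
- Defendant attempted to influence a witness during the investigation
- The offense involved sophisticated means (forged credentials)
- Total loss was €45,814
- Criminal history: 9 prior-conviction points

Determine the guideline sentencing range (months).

Base offense level for robbery: 14.
§1 applies: 14 + 2 = 16.
§2 applies: 16 − 3 = 13.
§3 applies (level before this adjustment is 13 < 15, so +2): 13 + 2 = 15.
§4 applies (level before this adjustment is 15 ≥ 15, so +3): 15 + 3 = 18.
§5 applies: 18 + 3 = 21.
Final offense level: 21.
Criminal history: 9 prior points → Category A (0-9).
Level 21 falls in the 19-21 band.
Grid: Level 19-21 × Category A = 17-21 months.

17-21 months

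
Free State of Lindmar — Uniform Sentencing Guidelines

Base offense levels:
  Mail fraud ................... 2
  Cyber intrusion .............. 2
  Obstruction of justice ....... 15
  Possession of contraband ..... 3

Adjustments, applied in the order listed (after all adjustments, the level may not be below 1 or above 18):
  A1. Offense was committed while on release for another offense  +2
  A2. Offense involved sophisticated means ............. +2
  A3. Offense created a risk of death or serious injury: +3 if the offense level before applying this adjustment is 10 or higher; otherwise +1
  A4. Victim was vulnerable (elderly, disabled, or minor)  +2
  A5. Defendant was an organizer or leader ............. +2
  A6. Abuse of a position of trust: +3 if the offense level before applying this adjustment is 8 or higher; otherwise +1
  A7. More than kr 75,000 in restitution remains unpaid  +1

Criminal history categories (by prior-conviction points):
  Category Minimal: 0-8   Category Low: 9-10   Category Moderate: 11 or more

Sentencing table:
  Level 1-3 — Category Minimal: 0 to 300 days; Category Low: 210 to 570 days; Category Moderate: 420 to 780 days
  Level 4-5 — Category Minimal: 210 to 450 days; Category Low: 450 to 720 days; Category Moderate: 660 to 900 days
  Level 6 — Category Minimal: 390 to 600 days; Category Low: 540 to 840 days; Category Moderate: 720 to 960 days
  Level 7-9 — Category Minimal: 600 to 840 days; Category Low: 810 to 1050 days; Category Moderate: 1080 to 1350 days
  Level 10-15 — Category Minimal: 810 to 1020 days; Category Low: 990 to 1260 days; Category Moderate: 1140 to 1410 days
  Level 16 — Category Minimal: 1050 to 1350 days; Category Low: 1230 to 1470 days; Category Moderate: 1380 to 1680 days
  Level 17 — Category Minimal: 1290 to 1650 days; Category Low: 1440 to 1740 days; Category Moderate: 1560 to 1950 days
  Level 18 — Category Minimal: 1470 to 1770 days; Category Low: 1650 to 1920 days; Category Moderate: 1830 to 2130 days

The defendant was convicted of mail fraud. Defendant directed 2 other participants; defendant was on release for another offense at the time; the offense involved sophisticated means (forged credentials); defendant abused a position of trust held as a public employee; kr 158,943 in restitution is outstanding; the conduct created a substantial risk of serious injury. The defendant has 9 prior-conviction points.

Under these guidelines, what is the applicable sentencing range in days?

Base offense level for mail fraud: 2.
A1 applies: 2 + 2 = 4.
A2 applies: 4 + 2 = 6.
A3 applies (level before this adjustment is 6 < 10, so +1): 6 + 1 = 7.
A4 does not apply.
A5 applies: 7 + 2 = 9.
A6 applies (level before this adjustment is 9 ≥ 8, so +3): 9 + 3 = 12.
A7 applies: 12 + 1 = 13.
Final offense level: 13.
Criminal history: 9 prior points → Category Low (9-10).
Level 13 falls in the 10-15 band.
Grid: Level 10-15 × Category Low = 990-1260 days.

990-1260 days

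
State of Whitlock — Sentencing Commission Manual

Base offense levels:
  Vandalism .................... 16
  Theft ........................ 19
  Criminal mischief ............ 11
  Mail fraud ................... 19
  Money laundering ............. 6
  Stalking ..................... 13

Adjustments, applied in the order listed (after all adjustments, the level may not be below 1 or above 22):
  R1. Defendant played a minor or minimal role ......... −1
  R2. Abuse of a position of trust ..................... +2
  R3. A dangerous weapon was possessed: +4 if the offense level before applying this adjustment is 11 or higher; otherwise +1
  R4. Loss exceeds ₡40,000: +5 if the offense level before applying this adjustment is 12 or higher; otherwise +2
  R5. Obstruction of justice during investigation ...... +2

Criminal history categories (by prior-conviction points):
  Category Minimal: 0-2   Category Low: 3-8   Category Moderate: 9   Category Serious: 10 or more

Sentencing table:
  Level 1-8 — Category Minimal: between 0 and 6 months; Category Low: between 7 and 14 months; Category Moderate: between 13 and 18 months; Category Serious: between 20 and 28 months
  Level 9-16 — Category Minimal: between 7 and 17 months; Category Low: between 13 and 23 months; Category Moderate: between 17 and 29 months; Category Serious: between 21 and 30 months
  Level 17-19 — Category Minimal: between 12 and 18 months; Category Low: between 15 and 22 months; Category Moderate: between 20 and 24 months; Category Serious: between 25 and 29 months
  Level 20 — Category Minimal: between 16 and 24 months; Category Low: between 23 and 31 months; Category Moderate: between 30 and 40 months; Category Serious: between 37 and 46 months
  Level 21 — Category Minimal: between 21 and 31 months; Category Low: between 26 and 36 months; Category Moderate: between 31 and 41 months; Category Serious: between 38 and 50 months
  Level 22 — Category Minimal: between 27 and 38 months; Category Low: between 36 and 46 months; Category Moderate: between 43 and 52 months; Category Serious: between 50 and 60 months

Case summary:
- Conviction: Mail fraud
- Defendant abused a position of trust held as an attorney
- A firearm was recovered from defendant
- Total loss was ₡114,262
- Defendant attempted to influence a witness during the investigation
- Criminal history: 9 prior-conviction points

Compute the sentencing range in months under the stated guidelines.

Base offense level for mail fraud: 19.
R1 does not apply.
R2 applies: 19 + 2 = 21.
R3 applies (level before this adjustment is 21 ≥ 11, so +4): 21 + 4 = 25.
R4 applies (level before this adjustment is 25 ≥ 12, so +5): 25 + 5 = 30.
R5 applies: 30 + 2 = 32.
Level 32 exceeds the maximum of 22; capped at 22.
Final offense level: 22.
Criminal history: 9 prior points → Category Moderate (9).
Level 22 falls in the 22 band.
Grid: Level 22 × Category Moderate = 43-52 months.

43-52 months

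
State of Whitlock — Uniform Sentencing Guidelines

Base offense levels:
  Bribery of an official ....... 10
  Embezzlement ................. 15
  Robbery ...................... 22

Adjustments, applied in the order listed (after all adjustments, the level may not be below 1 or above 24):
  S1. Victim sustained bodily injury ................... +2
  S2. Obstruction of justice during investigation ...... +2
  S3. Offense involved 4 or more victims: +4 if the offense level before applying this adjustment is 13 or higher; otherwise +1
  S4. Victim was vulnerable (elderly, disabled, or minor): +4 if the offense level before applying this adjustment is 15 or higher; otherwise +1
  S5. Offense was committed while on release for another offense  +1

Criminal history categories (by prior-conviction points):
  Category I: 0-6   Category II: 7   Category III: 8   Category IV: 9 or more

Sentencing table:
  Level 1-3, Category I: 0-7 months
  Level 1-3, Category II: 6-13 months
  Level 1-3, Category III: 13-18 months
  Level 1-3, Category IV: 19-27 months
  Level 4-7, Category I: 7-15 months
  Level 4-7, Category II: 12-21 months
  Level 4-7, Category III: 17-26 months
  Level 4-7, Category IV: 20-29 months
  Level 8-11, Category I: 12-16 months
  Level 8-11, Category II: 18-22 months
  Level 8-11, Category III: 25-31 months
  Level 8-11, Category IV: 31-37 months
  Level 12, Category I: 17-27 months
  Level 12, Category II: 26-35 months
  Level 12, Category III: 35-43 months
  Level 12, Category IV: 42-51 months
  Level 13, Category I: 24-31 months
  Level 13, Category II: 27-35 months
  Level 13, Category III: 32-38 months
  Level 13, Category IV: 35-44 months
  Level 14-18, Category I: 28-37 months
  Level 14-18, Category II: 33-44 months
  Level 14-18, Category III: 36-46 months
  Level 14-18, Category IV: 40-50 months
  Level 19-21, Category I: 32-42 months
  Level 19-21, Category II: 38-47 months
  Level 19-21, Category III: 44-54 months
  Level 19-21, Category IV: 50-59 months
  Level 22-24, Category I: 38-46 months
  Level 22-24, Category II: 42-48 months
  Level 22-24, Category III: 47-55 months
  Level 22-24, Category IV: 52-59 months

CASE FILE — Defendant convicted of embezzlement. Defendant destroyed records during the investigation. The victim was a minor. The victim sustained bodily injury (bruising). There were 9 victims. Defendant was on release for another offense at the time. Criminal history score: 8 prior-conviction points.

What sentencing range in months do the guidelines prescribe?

47-55 months

Base offense level for embezzlement: 15.
S1 applies: 15 + 2 = 17.
S2 applies: 17 + 2 = 19.
S3 applies (level before this adjustment is 19 ≥ 13, so +4): 19 + 4 = 23.
S4 applies (level before this adjustment is 23 ≥ 15, so +4): 23 + 4 = 27.
S5 applies: 27 + 1 = 28.
Level 28 exceeds the maximum of 24; capped at 24.
Final offense level: 24.
Criminal history: 8 prior points → Category III (8).
Level 24 falls in the 22-24 band.
Grid: Level 22-24 × Category III = 47-55 months.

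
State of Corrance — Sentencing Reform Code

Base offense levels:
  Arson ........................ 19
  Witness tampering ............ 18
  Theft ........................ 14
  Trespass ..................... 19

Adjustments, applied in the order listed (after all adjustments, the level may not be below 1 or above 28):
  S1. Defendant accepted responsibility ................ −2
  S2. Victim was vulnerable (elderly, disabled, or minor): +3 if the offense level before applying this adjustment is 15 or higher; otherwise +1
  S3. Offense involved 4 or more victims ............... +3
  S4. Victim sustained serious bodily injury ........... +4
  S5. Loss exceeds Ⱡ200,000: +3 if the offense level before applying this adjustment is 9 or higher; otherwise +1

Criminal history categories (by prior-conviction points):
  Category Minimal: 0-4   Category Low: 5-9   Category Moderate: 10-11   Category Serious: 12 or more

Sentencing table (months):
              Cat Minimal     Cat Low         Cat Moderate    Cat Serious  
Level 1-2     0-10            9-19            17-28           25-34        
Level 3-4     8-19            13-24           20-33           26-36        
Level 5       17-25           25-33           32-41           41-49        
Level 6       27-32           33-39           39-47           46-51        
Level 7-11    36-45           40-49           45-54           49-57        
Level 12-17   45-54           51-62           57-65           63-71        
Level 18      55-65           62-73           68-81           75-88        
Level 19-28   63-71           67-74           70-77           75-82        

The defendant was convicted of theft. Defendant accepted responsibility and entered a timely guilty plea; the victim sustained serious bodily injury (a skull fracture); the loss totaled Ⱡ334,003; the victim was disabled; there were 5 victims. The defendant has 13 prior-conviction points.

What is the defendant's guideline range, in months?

Base offense level for theft: 14.
S1 applies: 14 − 2 = 12.
S2 applies (level before this adjustment is 12 < 15, so +1): 12 + 1 = 13.
S3 applies: 13 + 3 = 16.
S4 applies: 16 + 4 = 20.
S5 applies (level before this adjustment is 20 ≥ 9, so +3): 20 + 3 = 23.
Final offense level: 23.
Criminal history: 13 prior points → Category Serious (12+).
Level 23 falls in the 19-28 band.
Grid: Level 19-28 × Category Serious = 75-82 months.

75-82 months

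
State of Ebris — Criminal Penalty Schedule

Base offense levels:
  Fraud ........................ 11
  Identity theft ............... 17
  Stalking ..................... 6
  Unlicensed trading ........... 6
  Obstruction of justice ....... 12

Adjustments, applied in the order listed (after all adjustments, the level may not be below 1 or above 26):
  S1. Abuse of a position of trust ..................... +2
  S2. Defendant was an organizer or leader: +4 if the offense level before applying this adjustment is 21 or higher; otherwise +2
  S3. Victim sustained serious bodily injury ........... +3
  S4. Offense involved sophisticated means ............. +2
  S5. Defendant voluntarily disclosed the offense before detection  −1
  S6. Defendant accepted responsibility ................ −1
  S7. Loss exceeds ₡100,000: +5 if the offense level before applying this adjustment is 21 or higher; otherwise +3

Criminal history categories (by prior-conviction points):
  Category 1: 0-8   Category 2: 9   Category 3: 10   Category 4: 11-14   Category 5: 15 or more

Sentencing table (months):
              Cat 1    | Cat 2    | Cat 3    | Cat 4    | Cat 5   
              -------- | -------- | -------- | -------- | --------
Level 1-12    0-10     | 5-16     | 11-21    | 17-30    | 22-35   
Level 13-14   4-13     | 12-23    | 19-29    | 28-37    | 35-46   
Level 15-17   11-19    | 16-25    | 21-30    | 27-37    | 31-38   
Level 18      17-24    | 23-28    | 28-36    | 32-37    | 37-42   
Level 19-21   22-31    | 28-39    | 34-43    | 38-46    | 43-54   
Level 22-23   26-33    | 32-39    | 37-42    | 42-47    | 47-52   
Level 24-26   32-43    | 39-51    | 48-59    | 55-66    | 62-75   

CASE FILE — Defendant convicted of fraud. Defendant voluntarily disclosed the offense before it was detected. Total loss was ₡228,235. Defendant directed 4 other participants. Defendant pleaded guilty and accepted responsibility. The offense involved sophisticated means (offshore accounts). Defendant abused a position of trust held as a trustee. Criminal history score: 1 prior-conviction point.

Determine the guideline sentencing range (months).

17-24 months

Base offense level for fraud: 11.
S1 applies: 11 + 2 = 13.
S2 applies (level before this adjustment is 13 < 21, so +2): 13 + 2 = 15.
S4 applies: 15 + 2 = 17.
S5 applies: 17 − 1 = 16.
S6 applies: 16 − 1 = 15.
S7 applies (level before this adjustment is 15 < 21, so +3): 15 + 3 = 18.
Final offense level: 18.
Criminal history: 1 prior point → Category 1 (0-8).
Level 18 falls in the 18 band.
Grid: Level 18 × Category 1 = 17-24 months.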